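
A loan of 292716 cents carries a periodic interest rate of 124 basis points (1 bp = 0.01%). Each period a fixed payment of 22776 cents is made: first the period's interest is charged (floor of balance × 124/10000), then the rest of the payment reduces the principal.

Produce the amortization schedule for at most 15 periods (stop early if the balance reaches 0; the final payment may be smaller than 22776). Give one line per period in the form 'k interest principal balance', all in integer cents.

1. interest=⌊292716·124/10000⌋=3629; principal=22776-3629=19147; balance=292716-19147=273569
2. interest=⌊273569·124/10000⌋=3392; principal=22776-3392=19384; balance=273569-19384=254185
3. interest=⌊254185·124/10000⌋=3151; principal=22776-3151=19625; balance=254185-19625=234560
4. interest=⌊234560·124/10000⌋=2908; principal=22776-2908=19868; balance=234560-19868=214692
5. interest=⌊214692·124/10000⌋=2662; principal=22776-2662=20114; balance=214692-20114=194578
6. interest=⌊194578·124/10000⌋=2412; principal=22776-2412=20364; balance=194578-20364=174214
7. interest=⌊174214·124/10000⌋=2160; principal=22776-2160=20616; balance=174214-20616=153598
8. interest=⌊153598·124/10000⌋=1904; principal=22776-1904=20872; balance=153598-20872=132726
9. interest=⌊132726·124/10000⌋=1645; principal=22776-1645=21131; balance=132726-21131=111595
10. interest=⌊111595·124/10000⌋=1383; principal=22776-1383=21393; balance=111595-21393=90202
11. interest=⌊90202·124/10000⌋=1118; principal=22776-1118=21658; balance=90202-21658=68544
12. interest=⌊68544·124/10000⌋=849; principal=22776-849=21927; balance=68544-21927=46617
13. interest=⌊46617·124/10000⌋=578; principal=22776-578=22198; balance=46617-22198=24419
14. interest=⌊24419·124/10000⌋=302; principal=22776-302=22474; balance=24419-22474=1945
15. interest=⌊1945·124/10000⌋=24; principal=min(22776-24,1945)=1945; balance=1945-1945=0

1 3629 19147 273569
2 3392 19384 254185
3 3151 19625 234560
4 2908 19868 214692
5 2662 20114 194578
6 2412 20364 174214
7 2160 20616 153598
8 1904 20872 132726
9 1645 21131 111595
10 1383 21393 90202
11 1118 21658 68544
12 849 21927 46617
13 578 22198 24419
14 302 22474 1945
15 24 1945 0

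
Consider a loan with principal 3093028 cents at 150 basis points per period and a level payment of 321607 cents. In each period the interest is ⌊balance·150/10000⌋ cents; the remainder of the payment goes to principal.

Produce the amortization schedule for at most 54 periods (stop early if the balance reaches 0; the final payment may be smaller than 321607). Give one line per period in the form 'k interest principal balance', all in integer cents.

1. interest=⌊3093028·150/10000⌋=46395; principal=321607-46395=275212; balance=3093028-275212=2817816
2. interest=⌊2817816·150/10000⌋=42267; principal=321607-42267=279340; balance=2817816-279340=2538476
3. interest=⌊2538476·150/10000⌋=38077; principal=321607-38077=283530; balance=2538476-283530=2254946
4. interest=⌊2254946·150/10000⌋=33824; principal=321607-33824=287783; balance=2254946-287783=1967163
5. interest=⌊1967163·150/10000⌋=29507; principal=321607-29507=292100; balance=1967163-292100=1675063
6. interest=⌊1675063·150/10000⌋=25125; principal=321607-25125=296482; balance=1675063-296482=1378581
7. interest=⌊1378581·150/10000⌋=20678; principal=321607-20678=300929; balance=1378581-300929=1077652
8. interest=⌊1077652·150/10000⌋=16164; principal=321607-16164=305443; balance=1077652-305443=772209
9. interest=⌊772209·150/10000⌋=11583; principal=321607-11583=310024; balance=772209-310024=462185
10. interest=⌊462185·150/10000⌋=6932; principal=321607-6932=314675; balance=462185-314675=147510
11. interest=⌊147510·150/10000⌋=2212; principal=min(321607-2212,147510)=147510; balance=147510-147510=0

1 46395 275212 2817816
2 42267 279340 2538476
3 38077 283530 2254946
4 33824 287783 1967163
5 29507 292100 1675063
6 25125 296482 1378581
7 20678 300929 1077652
8 16164 305443 772209
9 11583 310024 462185
10 6932 314675 147510
11 2212 147510 0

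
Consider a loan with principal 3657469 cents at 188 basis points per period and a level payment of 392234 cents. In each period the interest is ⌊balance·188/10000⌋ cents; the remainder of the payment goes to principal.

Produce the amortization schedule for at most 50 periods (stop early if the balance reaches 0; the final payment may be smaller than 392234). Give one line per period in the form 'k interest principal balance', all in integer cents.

1. interest=⌊3657469·188/10000⌋=68760; principal=392234-68760=323474; balance=3657469-323474=3333995
2. interest=⌊3333995·188/10000⌋=62679; principal=392234-62679=329555; balance=3333995-329555=3004440
3. interest=⌊3004440·188/10000⌋=56483; principal=392234-56483=335751; balance=3004440-335751=2668689
4. interest=⌊2668689·188/10000⌋=50171; principal=392234-50171=342063; balance=2668689-342063=2326626
5. interest=⌊2326626·188/10000⌋=43740; principal=392234-43740=348494; balance=2326626-348494=1978132
6. interest=⌊1978132·188/10000⌋=37188; principal=392234-37188=355046; balance=1978132-355046=1623086
7. interest=⌊1623086·188/10000⌋=30514; principal=392234-30514=361720; balance=1623086-361720=1261366
8. interest=⌊1261366·188/10000⌋=23713; principal=392234-23713=368521; balance=1261366-368521=892845
9. interest=⌊892845·188/10000⌋=16785; principal=392234-16785=375449; balance=892845-375449=517396
10. interest=⌊517396·188/10000⌋=9727; principal=392234-9727=382507; balance=517396-382507=134889
11. interest=⌊134889·188/10000⌋=2535; principal=min(392234-2535,134889)=134889; balance=134889-134889=0

1 68760 323474 3333995
2 62679 329555 3004440
3 56483 335751 2668689
4 50171 342063 2326626
5 43740 348494 1978132
6 37188 355046 1623086
7 30514 361720 1261366
8 23713 368521 892845
9 16785 375449 517396
10 9727 382507 134889
11 2535 134889 0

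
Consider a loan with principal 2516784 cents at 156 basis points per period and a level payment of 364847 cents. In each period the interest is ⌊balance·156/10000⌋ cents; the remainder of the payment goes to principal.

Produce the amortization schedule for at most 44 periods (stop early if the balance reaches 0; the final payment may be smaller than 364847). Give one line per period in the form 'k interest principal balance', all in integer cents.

1 39261 325586 2191198
2 34182 330665 1860533
3 29024 335823 1524710
4 23785 341062 1183648
5 18464 346383 837265
6 13061 351786 485479
7 7573 357274 128205
8 1999 128205 0

1. interest=⌊2516784·156/10000⌋=39261; principal=364847-39261=325586; balance=2516784-325586=2191198
2. interest=⌊2191198·156/10000⌋=34182; principal=364847-34182=330665; balance=2191198-330665=1860533
3. interest=⌊1860533·156/10000⌋=29024; principal=364847-29024=335823; balance=1860533-335823=1524710
4. interest=⌊1524710·156/10000⌋=23785; principal=364847-23785=341062; balance=1524710-341062=1183648
5. interest=⌊1183648·156/10000⌋=18464; principal=364847-18464=346383; balance=1183648-346383=837265
6. interest=⌊837265·156/10000⌋=13061; principal=364847-13061=351786; balance=837265-351786=485479
7. interest=⌊485479·156/10000⌋=7573; principal=364847-7573=357274; balance=485479-357274=128205
8. interest=⌊128205·156/10000⌋=1999; principal=min(364847-1999,128205)=128205; balance=128205-128205=0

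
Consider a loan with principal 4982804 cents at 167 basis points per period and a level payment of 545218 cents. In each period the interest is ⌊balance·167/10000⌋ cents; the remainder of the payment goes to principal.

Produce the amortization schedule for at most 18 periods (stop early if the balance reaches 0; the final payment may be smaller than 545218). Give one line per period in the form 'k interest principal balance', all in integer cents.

1 83212 462006 4520798
2 75497 469721 4051077
3 67652 477566 3573511
4 59677 485541 3087970
5 51569 493649 2594321
6 43325 501893 2092428
7 34943 510275 1582153
8 26421 518797 1063356
9 17758 527460 535896
10 8949 535896 0

1. interest=⌊4982804·167/10000⌋=83212; principal=545218-83212=462006; balance=4982804-462006=4520798
2. interest=⌊4520798·167/10000⌋=75497; principal=545218-75497=469721; balance=4520798-469721=4051077
3. interest=⌊4051077·167/10000⌋=67652; principal=545218-67652=477566; balance=4051077-477566=3573511
4. interest=⌊3573511·167/10000⌋=59677; principal=545218-59677=485541; balance=3573511-485541=3087970
5. interest=⌊3087970·167/10000⌋=51569; principal=545218-51569=493649; balance=3087970-493649=2594321
6. interest=⌊2594321·167/10000⌋=43325; principal=545218-43325=501893; balance=2594321-501893=2092428
7. interest=⌊2092428·167/10000⌋=34943; principal=545218-34943=510275; balance=2092428-510275=1582153
8. interest=⌊1582153·167/10000⌋=26421; principal=545218-26421=518797; balance=1582153-518797=1063356
9. interest=⌊1063356·167/10000⌋=17758; principal=545218-17758=527460; balance=1063356-527460=535896
10. interest=⌊535896·167/10000⌋=8949; principal=min(545218-8949,535896)=535896; balance=535896-535896=0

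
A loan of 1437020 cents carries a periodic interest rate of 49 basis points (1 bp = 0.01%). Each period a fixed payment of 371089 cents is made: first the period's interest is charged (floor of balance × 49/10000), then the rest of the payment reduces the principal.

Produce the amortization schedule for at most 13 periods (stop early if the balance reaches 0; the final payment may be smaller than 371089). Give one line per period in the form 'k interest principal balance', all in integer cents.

1. interest=⌊1437020·49/10000⌋=7041; principal=371089-7041=364048; balance=1437020-364048=1072972
2. interest=⌊1072972·49/10000⌋=5257; principal=371089-5257=365832; balance=1072972-365832=707140
3. interest=⌊707140·49/10000⌋=3464; principal=371089-3464=367625; balance=707140-367625=339515
4. interest=⌊339515·49/10000⌋=1663; principal=min(371089-1663,339515)=339515; balance=339515-339515=0

1 7041 364048 1072972
2 5257 365832 707140
3 3464 367625 339515
4 1663 339515 0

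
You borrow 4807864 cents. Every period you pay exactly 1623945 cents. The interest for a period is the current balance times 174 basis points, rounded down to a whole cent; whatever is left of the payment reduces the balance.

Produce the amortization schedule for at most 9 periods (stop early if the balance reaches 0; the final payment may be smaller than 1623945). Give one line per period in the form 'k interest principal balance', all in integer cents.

1. interest=⌊4807864·174/10000⌋=83656; principal=1623945-83656=1540289; balance=4807864-1540289=3267575
2. interest=⌊3267575·174/10000⌋=56855; principal=1623945-56855=1567090; balance=3267575-1567090=1700485
3. interest=⌊1700485·174/10000⌋=29588; principal=1623945-29588=1594357; balance=1700485-1594357=106128
4. interest=⌊106128·174/10000⌋=1846; principal=min(1623945-1846,106128)=106128; balance=106128-106128=0

1 83656 1540289 3267575
2 56855 1567090 1700485
3 29588 1594357 106128
4 1846 106128 0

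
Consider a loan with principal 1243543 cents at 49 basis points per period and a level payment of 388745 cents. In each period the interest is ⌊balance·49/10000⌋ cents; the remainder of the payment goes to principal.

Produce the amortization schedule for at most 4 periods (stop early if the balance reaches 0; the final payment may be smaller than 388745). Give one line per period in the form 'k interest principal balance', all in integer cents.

1 6093 382652 860891
2 4218 384527 476364
3 2334 386411 89953
4 440 89953 0

1. interest=⌊1243543·49/10000⌋=6093; principal=388745-6093=382652; balance=1243543-382652=860891
2. interest=⌊860891·49/10000⌋=4218; principal=388745-4218=384527; balance=860891-384527=476364
3. interest=⌊476364·49/10000⌋=2334; principal=388745-2334=386411; balance=476364-386411=89953
4. interest=⌊89953·49/10000⌋=440; principal=min(388745-440,89953)=89953; balance=89953-89953=0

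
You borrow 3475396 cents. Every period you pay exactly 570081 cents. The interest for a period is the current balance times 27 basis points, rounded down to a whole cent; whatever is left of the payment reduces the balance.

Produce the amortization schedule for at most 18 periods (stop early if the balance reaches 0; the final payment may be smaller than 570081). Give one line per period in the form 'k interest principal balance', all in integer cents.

1. interest=⌊3475396·27/10000⌋=9383; principal=570081-9383=560698; balance=3475396-560698=2914698
2. interest=⌊2914698·27/10000⌋=7869; principal=570081-7869=562212; balance=2914698-562212=2352486
3. interest=⌊2352486·27/10000⌋=6351; principal=570081-6351=563730; balance=2352486-563730=1788756
4. interest=⌊1788756·27/10000⌋=4829; principal=570081-4829=565252; balance=1788756-565252=1223504
5. interest=⌊1223504·27/10000⌋=3303; principal=570081-3303=566778; balance=1223504-566778=656726
6. interest=⌊656726·27/10000⌋=1773; principal=570081-1773=568308; balance=656726-568308=88418
7. interest=⌊88418·27/10000⌋=238; principal=min(570081-238,88418)=88418; balance=88418-88418=0

1 9383 560698 2914698
2 7869 562212 2352486
3 6351 563730 1788756
4 4829 565252 1223504
5 3303 566778 656726
6 1773 568308 88418
7 238 88418 0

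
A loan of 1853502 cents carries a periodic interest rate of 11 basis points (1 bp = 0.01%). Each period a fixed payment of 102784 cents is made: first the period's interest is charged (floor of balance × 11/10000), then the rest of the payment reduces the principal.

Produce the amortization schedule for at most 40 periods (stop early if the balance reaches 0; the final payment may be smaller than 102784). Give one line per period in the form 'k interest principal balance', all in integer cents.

1. interest=⌊1853502·11/10000⌋=2038; principal=102784-2038=100746; balance=1853502-100746=1752756
2. interest=⌊1752756·11/10000⌋=1928; principal=102784-1928=100856; balance=1752756-100856=1651900
3. interest=⌊1651900·11/10000⌋=1817; principal=102784-1817=100967; balance=1651900-100967=1550933
4. interest=⌊1550933·11/10000⌋=1706; principal=102784-1706=101078; balance=1550933-101078=1449855
5. interest=⌊1449855·11/10000⌋=1594; principal=102784-1594=101190; balance=1449855-101190=1348665
6. interest=⌊1348665·11/10000⌋=1483; principal=102784-1483=101301; balance=1348665-101301=1247364
7. interest=⌊1247364·11/10000⌋=1372; principal=102784-1372=101412; balance=1247364-101412=1145952
8. interest=⌊1145952·11/10000⌋=1260; principal=102784-1260=101524; balance=1145952-101524=1044428
9. interest=⌊1044428·11/10000⌋=1148; principal=102784-1148=101636; balance=1044428-101636=942792
10. interest=⌊942792·11/10000⌋=1037; principal=102784-1037=101747; balance=942792-101747=841045
11. interest=⌊841045·11/10000⌋=925; principal=102784-925=101859; balance=841045-101859=739186
12. interest=⌊739186·11/10000⌋=813; principal=102784-813=101971; balance=739186-101971=637215
13. interest=⌊637215·11/10000⌋=700; principal=102784-700=102084; balance=637215-102084=535131
14. interest=⌊535131·11/10000⌋=588; principal=102784-588=102196; balance=535131-102196=432935
15. interest=⌊432935·11/10000⌋=476; principal=102784-476=102308; balance=432935-102308=330627
16. interest=⌊330627·11/10000⌋=363; principal=102784-363=102421; balance=330627-102421=228206
17. interest=⌊228206·11/10000⌋=251; principal=102784-251=102533; balance=228206-102533=125673
18. interest=⌊125673·11/10000⌋=138; principal=102784-138=102646; balance=125673-102646=23027
19. interest=⌊23027·11/10000⌋=25; principal=min(102784-25,23027)=23027; balance=23027-23027=0

1 2038 100746 1752756
2 1928 100856 1651900
3 1817 100967 1550933
4 1706 101078 1449855
5 1594 101190 1348665
6 1483 101301 1247364
7 1372 101412 1145952
8 1260 101524 1044428
9 1148 101636 942792
10 1037 101747 841045
11 925 101859 739186
12 813 101971 637215
13 700 102084 535131
14 588 102196 432935
15 476 102308 330627
16 363 102421 228206
17 251 102533 125673
18 138 102646 23027
19 25 23027 0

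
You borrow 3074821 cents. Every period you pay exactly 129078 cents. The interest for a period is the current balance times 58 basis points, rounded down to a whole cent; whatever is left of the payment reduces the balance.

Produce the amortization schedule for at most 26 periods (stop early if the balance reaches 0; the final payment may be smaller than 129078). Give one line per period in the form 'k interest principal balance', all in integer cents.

1 17833 111245 2963576
2 17188 111890 2851686
3 16539 112539 2739147
4 15887 113191 2625956
5 15230 113848 2512108
6 14570 114508 2397600
7 13906 115172 2282428
8 13238 115840 2166588
9 12566 116512 2050076
10 11890 117188 1932888
11 11210 117868 1815020
12 10527 118551 1696469
13 9839 119239 1577230
14 9147 119931 1457299
15 8452 120626 1336673
16 7752 121326 1215347
17 7049 122029 1093318
18 6341 122737 970581
19 5629 123449 847132
20 4913 124165 722967
21 4193 124885 598082
22 3468 125610 472472
23 2740 126338 346134
24 2007 127071 219063
25 1270 127808 91255
26 529 91255 0

1. interest=⌊3074821·58/10000⌋=17833; principal=129078-17833=111245; balance=3074821-111245=2963576
2. interest=⌊2963576·58/10000⌋=17188; principal=129078-17188=111890; balance=2963576-111890=2851686
3. interest=⌊2851686·58/10000⌋=16539; principal=129078-16539=112539; balance=2851686-112539=2739147
4. interest=⌊2739147·58/10000⌋=15887; principal=129078-15887=113191; balance=2739147-113191=2625956
5. interest=⌊2625956·58/10000⌋=15230; principal=129078-15230=113848; balance=2625956-113848=2512108
6. interest=⌊2512108·58/10000⌋=14570; principal=129078-14570=114508; balance=2512108-114508=2397600
7. interest=⌊2397600·58/10000⌋=13906; principal=129078-13906=115172; balance=2397600-115172=2282428
8. interest=⌊2282428·58/10000⌋=13238; principal=129078-13238=115840; balance=2282428-115840=2166588
9. interest=⌊2166588·58/10000⌋=12566; principal=129078-12566=116512; balance=2166588-116512=2050076
10. interest=⌊2050076·58/10000⌋=11890; principal=129078-11890=117188; balance=2050076-117188=1932888
11. interest=⌊1932888·58/10000⌋=11210; principal=129078-11210=117868; balance=1932888-117868=1815020
12. interest=⌊1815020·58/10000⌋=10527; principal=129078-10527=118551; balance=1815020-118551=1696469
13. interest=⌊1696469·58/10000⌋=9839; principal=129078-9839=119239; balance=1696469-119239=1577230
14. interest=⌊1577230·58/10000⌋=9147; principal=129078-9147=119931; balance=1577230-119931=1457299
15. interest=⌊1457299·58/10000⌋=8452; principal=129078-8452=120626; balance=1457299-120626=1336673
16. interest=⌊1336673·58/10000⌋=7752; principal=129078-7752=121326; balance=1336673-121326=1215347
17. interest=⌊1215347·58/10000⌋=7049; principal=129078-7049=122029; balance=1215347-122029=1093318
18. interest=⌊1093318·58/10000⌋=6341; principal=129078-6341=122737; balance=1093318-122737=970581
19. interest=⌊970581·58/10000⌋=5629; principal=129078-5629=123449; balance=970581-123449=847132
20. interest=⌊847132·58/10000⌋=4913; principal=129078-4913=124165; balance=847132-124165=722967
21. interest=⌊722967·58/10000⌋=4193; principal=129078-4193=124885; balance=722967-124885=598082
22. interest=⌊598082·58/10000⌋=3468; principal=129078-3468=125610; balance=598082-125610=472472
23. interest=⌊472472·58/10000⌋=2740; principal=129078-2740=126338; balance=472472-126338=346134
24. interest=⌊346134·58/10000⌋=2007; principal=129078-2007=127071; balance=346134-127071=219063
25. interest=⌊219063·58/10000⌋=1270; principal=129078-1270=127808; balance=219063-127808=91255
26. interest=⌊91255·58/10000⌋=529; principal=min(129078-529,91255)=91255; balance=91255-91255=0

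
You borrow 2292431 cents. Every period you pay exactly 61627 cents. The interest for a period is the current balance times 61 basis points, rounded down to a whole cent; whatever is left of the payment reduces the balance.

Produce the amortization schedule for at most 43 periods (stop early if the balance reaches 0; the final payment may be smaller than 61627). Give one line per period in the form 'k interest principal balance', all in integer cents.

1 13983 47644 2244787
2 13693 47934 2196853
3 13400 48227 2148626
4 13106 48521 2100105
5 12810 48817 2051288
6 12512 49115 2002173
7 12213 49414 1952759
8 11911 49716 1903043
9 11608 50019 1853024
10 11303 50324 1802700
11 10996 50631 1752069
12 10687 50940 1701129
13 10376 51251 1649878
14 10064 51563 1598315
15 9749 51878 1546437
16 9433 52194 1494243
17 9114 52513 1441730
18 8794 52833 1388897
19 8472 53155 1335742
20 8148 53479 1282263
21 7821 53806 1228457
22 7493 54134 1174323
23 7163 54464 1119859
24 6831 54796 1065063
25 6496 55131 1009932
26 6160 55467 954465
27 5822 55805 898660
28 5481 56146 842514
29 5139 56488 786026
30 4794 56833 729193
31 4448 57179 672014
32 4099 57528 614486
33 3748 57879 556607
34 3395 58232 498375
35 3040 58587 439788
36 2682 58945 380843
37 2323 59304 321539
38 1961 59666 261873
39 1597 60030 201843
40 1231 60396 141447
41 862 60765 80682
42 492 61135 19547
43 119 19547 0

1. interest=⌊2292431·61/10000⌋=13983; principal=61627-13983=47644; balance=2292431-47644=2244787
2. interest=⌊2244787·61/10000⌋=13693; principal=61627-13693=47934; balance=2244787-47934=2196853
3. interest=⌊2196853·61/10000⌋=13400; principal=61627-13400=48227; balance=2196853-48227=2148626
4. interest=⌊2148626·61/10000⌋=13106; principal=61627-13106=48521; balance=2148626-48521=2100105
5. interest=⌊2100105·61/10000⌋=12810; principal=61627-12810=48817; balance=2100105-48817=2051288
6. interest=⌊2051288·61/10000⌋=12512; principal=61627-12512=49115; balance=2051288-49115=2002173
7. interest=⌊2002173·61/10000⌋=12213; principal=61627-12213=49414; balance=2002173-49414=1952759
8. interest=⌊1952759·61/10000⌋=11911; principal=61627-11911=49716; balance=1952759-49716=1903043
9. interest=⌊1903043·61/10000⌋=11608; principal=61627-11608=50019; balance=1903043-50019=1853024
10. interest=⌊1853024·61/10000⌋=11303; principal=61627-11303=50324; balance=1853024-50324=1802700
11. interest=⌊1802700·61/10000⌋=10996; principal=61627-10996=50631; balance=1802700-50631=1752069
12. interest=⌊1752069·61/10000⌋=10687; principal=61627-10687=50940; balance=1752069-50940=1701129
13. interest=⌊1701129·61/10000⌋=10376; principal=61627-10376=51251; balance=1701129-51251=1649878
14. interest=⌊1649878·61/10000⌋=10064; principal=61627-10064=51563; balance=1649878-51563=1598315
15. interest=⌊1598315·61/10000⌋=9749; principal=61627-9749=51878; balance=1598315-51878=1546437
16. interest=⌊1546437·61/10000⌋=9433; principal=61627-9433=52194; balance=1546437-52194=1494243
17. interest=⌊1494243·61/10000⌋=9114; principal=61627-9114=52513; balance=1494243-52513=1441730
18. interest=⌊1441730·61/10000⌋=8794; principal=61627-8794=52833; balance=1441730-52833=1388897
19. interest=⌊1388897·61/10000⌋=8472; principal=61627-8472=53155; balance=1388897-53155=1335742
20. interest=⌊1335742·61/10000⌋=8148; principal=61627-8148=53479; balance=1335742-53479=1282263
21. interest=⌊1282263·61/10000⌋=7821; principal=61627-7821=53806; balance=1282263-53806=1228457
22. interest=⌊1228457·61/10000⌋=7493; principal=61627-7493=54134; balance=1228457-54134=1174323
23. interest=⌊1174323·61/10000⌋=7163; principal=61627-7163=54464; balance=1174323-54464=1119859
24. interest=⌊1119859·61/10000⌋=6831; principal=61627-6831=54796; balance=1119859-54796=1065063
25. interest=⌊1065063·61/10000⌋=6496; principal=61627-6496=55131; balance=1065063-55131=1009932
26. interest=⌊1009932·61/10000⌋=6160; principal=61627-6160=55467; balance=1009932-55467=954465
27. interest=⌊954465·61/10000⌋=5822; principal=61627-5822=55805; balance=954465-55805=898660
28. interest=⌊898660·61/10000⌋=5481; principal=61627-5481=56146; balance=898660-56146=842514
29. interest=⌊842514·61/10000⌋=5139; principal=61627-5139=56488; balance=842514-56488=786026
30. interest=⌊786026·61/10000⌋=4794; principal=61627-4794=56833; balance=786026-56833=729193
31. interest=⌊729193·61/10000⌋=4448; principal=61627-4448=57179; balance=729193-57179=672014
32. interest=⌊672014·61/10000⌋=4099; principal=61627-4099=57528; balance=672014-57528=614486
33. interest=⌊614486·61/10000⌋=3748; principal=61627-3748=57879; balance=614486-57879=556607
34. interest=⌊556607·61/10000⌋=3395; principal=61627-3395=58232; balance=556607-58232=498375
35. interest=⌊498375·61/10000⌋=3040; principal=61627-3040=58587; balance=498375-58587=439788
36. interest=⌊439788·61/10000⌋=2682; principal=61627-2682=58945; balance=439788-58945=380843
37. interest=⌊380843·61/10000⌋=2323; principal=61627-2323=59304; balance=380843-59304=321539
38. interest=⌊321539·61/10000⌋=1961; principal=61627-1961=59666; balance=321539-59666=261873
39. interest=⌊261873·61/10000⌋=1597; principal=61627-1597=60030; balance=261873-60030=201843
40. interest=⌊201843·61/10000⌋=1231; principal=61627-1231=60396; balance=201843-60396=141447
41. interest=⌊141447·61/10000⌋=862; principal=61627-862=60765; balance=141447-60765=80682
42. interest=⌊80682·61/10000⌋=492; principal=61627-492=61135; balance=80682-61135=19547
43. interest=⌊19547·61/10000⌋=119; principal=min(61627-119,19547)=19547; balance=19547-19547=0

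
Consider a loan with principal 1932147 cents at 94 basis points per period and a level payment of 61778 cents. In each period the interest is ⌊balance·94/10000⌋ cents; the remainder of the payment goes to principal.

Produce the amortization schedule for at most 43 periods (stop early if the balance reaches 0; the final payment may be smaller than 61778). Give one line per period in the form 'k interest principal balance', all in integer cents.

1 18162 43616 1888531
2 17752 44026 1844505
3 17338 44440 1800065
4 16920 44858 1755207
5 16498 45280 1709927
6 16073 45705 1664222
7 15643 46135 1618087
8 15210 46568 1571519
9 14772 47006 1524513
10 14330 47448 1477065
11 13884 47894 1429171
12 13434 48344 1380827
13 12979 48799 1332028
14 12521 49257 1282771
15 12058 49720 1233051
16 11590 50188 1182863
17 11118 50660 1132203
18 10642 51136 1081067
19 10162 51616 1029451
20 9676 52102 977349
21 9187 52591 924758
22 8692 53086 871672
23 8193 53585 818087
24 7690 54088 763999
25 7181 54597 709402
26 6668 55110 654292
27 6150 55628 598664
28 5627 56151 542513
29 5099 56679 485834
30 4566 57212 428622
31 4029 57749 370873
32 3486 58292 312581
33 2938 58840 253741
34 2385 59393 194348
35 1826 59952 134396
36 1263 60515 73881
37 694 61084 12797
38 120 12797 0

1. interest=⌊1932147·94/10000⌋=18162; principal=61778-18162=43616; balance=1932147-43616=1888531
2. interest=⌊1888531·94/10000⌋=17752; principal=61778-17752=44026; balance=1888531-44026=1844505
3. interest=⌊1844505·94/10000⌋=17338; principal=61778-17338=44440; balance=1844505-44440=1800065
4. interest=⌊1800065·94/10000⌋=16920; principal=61778-16920=44858; balance=1800065-44858=1755207
5. interest=⌊1755207·94/10000⌋=16498; principal=61778-16498=45280; balance=1755207-45280=1709927
6. interest=⌊1709927·94/10000⌋=16073; principal=61778-16073=45705; balance=1709927-45705=1664222
7. interest=⌊1664222·94/10000⌋=15643; principal=61778-15643=46135; balance=1664222-46135=1618087
8. interest=⌊1618087·94/10000⌋=15210; principal=61778-15210=46568; balance=1618087-46568=1571519
9. interest=⌊1571519·94/10000⌋=14772; principal=61778-14772=47006; balance=1571519-47006=1524513
10. interest=⌊1524513·94/10000⌋=14330; principal=61778-14330=47448; balance=1524513-47448=1477065
11. interest=⌊1477065·94/10000⌋=13884; principal=61778-13884=47894; balance=1477065-47894=1429171
12. interest=⌊1429171·94/10000⌋=13434; principal=61778-13434=48344; balance=1429171-48344=1380827
13. interest=⌊1380827·94/10000⌋=12979; principal=61778-12979=48799; balance=1380827-48799=1332028
14. interest=⌊1332028·94/10000⌋=12521; principal=61778-12521=49257; balance=1332028-49257=1282771
15. interest=⌊1282771·94/10000⌋=12058; principal=61778-12058=49720; balance=1282771-49720=1233051
16. interest=⌊1233051·94/10000⌋=11590; principal=61778-11590=50188; balance=1233051-50188=1182863
17. interest=⌊1182863·94/10000⌋=11118; principal=61778-11118=50660; balance=1182863-50660=1132203
18. interest=⌊1132203·94/10000⌋=10642; principal=61778-10642=51136; balance=1132203-51136=1081067
19. interest=⌊1081067·94/10000⌋=10162; principal=61778-10162=51616; balance=1081067-51616=1029451
20. interest=⌊1029451·94/10000⌋=9676; principal=61778-9676=52102; balance=1029451-52102=977349
21. interest=⌊977349·94/10000⌋=9187; principal=61778-9187=52591; balance=977349-52591=924758
22. interest=⌊924758·94/10000⌋=8692; principal=61778-8692=53086; balance=924758-53086=871672
23. interest=⌊871672·94/10000⌋=8193; principal=61778-8193=53585; balance=871672-53585=818087
24. interest=⌊818087·94/10000⌋=7690; principal=61778-7690=54088; balance=818087-54088=763999
25. interest=⌊763999·94/10000⌋=7181; principal=61778-7181=54597; balance=763999-54597=709402
26. interest=⌊709402·94/10000⌋=6668; principal=61778-6668=55110; balance=709402-55110=654292
27. interest=⌊654292·94/10000⌋=6150; principal=61778-6150=55628; balance=654292-55628=598664
28. interest=⌊598664·94/10000⌋=5627; principal=61778-5627=56151; balance=598664-56151=542513
29. interest=⌊542513·94/10000⌋=5099; principal=61778-5099=56679; balance=542513-56679=485834
30. interest=⌊485834·94/10000⌋=4566; principal=61778-4566=57212; balance=485834-57212=428622
31. interest=⌊428622·94/10000⌋=4029; principal=61778-4029=57749; balance=428622-57749=370873
32. interest=⌊370873·94/10000⌋=3486; principal=61778-3486=58292; balance=370873-58292=312581
33. interest=⌊312581·94/10000⌋=2938; principal=61778-2938=58840; balance=312581-58840=253741
34. interest=⌊253741·94/10000⌋=2385; principal=61778-2385=59393; balance=253741-59393=194348
35. interest=⌊194348·94/10000⌋=1826; principal=61778-1826=59952; balance=194348-59952=134396
36. interest=⌊134396·94/10000⌋=1263; principal=61778-1263=60515; balance=134396-60515=73881
37. interest=⌊73881·94/10000⌋=694; principal=61778-694=61084; balance=73881-61084=12797
38. interest=⌊12797·94/10000⌋=120; principal=min(61778-120,12797)=12797; balance=12797-12797=0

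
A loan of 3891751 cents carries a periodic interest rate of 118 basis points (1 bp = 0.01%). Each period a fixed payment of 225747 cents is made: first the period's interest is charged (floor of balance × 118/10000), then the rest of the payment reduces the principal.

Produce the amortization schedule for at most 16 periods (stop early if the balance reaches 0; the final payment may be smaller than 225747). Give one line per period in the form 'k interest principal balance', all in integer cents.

1. interest=⌊3891751·118/10000⌋=45922; principal=225747-45922=179825; balance=3891751-179825=3711926
2. interest=⌊3711926·118/10000⌋=43800; principal=225747-43800=181947; balance=3711926-181947=3529979
3. interest=⌊3529979·118/10000⌋=41653; principal=225747-41653=184094; balance=3529979-184094=3345885
4. interest=⌊3345885·118/10000⌋=39481; principal=225747-39481=186266; balance=3345885-186266=3159619
5. interest=⌊3159619·118/10000⌋=37283; principal=225747-37283=188464; balance=3159619-188464=2971155
6. interest=⌊2971155·118/10000⌋=35059; principal=225747-35059=190688; balance=2971155-190688=2780467
7. interest=⌊2780467·118/10000⌋=32809; principal=225747-32809=192938; balance=2780467-192938=2587529
8. interest=⌊2587529·118/10000⌋=30532; principal=225747-30532=195215; balance=2587529-195215=2392314
9. interest=⌊2392314·118/10000⌋=28229; principal=225747-28229=197518; balance=2392314-197518=2194796
10. interest=⌊2194796·118/10000⌋=25898; principal=225747-25898=199849; balance=2194796-199849=1994947
11. interest=⌊1994947·118/10000⌋=23540; principal=225747-23540=202207; balance=1994947-202207=1792740
12. interest=⌊1792740·118/10000⌋=21154; principal=225747-21154=204593; balance=1792740-204593=1588147
13. interest=⌊1588147·118/10000⌋=18740; principal=225747-18740=207007; balance=1588147-207007=1381140
14. interest=⌊1381140·118/10000⌋=16297; principal=225747-16297=209450; balance=1381140-209450=1171690
15. interest=⌊1171690·118/10000⌋=13825; principal=225747-13825=211922; balance=1171690-211922=959768
16. interest=⌊959768·118/10000⌋=11325; principal=225747-11325=214422; balance=959768-214422=745346

1 45922 179825 3711926
2 43800 181947 3529979
3 41653 184094 3345885
4 39481 186266 3159619
5 37283 188464 2971155
6 35059 190688 2780467
7 32809 192938 2587529
8 30532 195215 2392314
9 28229 197518 2194796
10 25898 199849 1994947
11 23540 202207 1792740
12 21154 204593 1588147
13 18740 207007 1381140
14 16297 209450 1171690
15 13825 211922 959768
16 11325 214422 745346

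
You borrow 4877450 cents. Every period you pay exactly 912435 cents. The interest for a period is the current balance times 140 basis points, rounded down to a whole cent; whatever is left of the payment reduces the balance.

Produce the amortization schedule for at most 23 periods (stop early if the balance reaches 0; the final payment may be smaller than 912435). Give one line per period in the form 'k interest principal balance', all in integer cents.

1 68284 844151 4033299
2 56466 855969 3177330
3 44482 867953 2309377
4 32331 880104 1429273
5 20009 892426 536847
6 7515 536847 0

1. interest=⌊4877450·140/10000⌋=68284; principal=912435-68284=844151; balance=4877450-844151=4033299
2. interest=⌊4033299·140/10000⌋=56466; principal=912435-56466=855969; balance=4033299-855969=3177330
3. interest=⌊3177330·140/10000⌋=44482; principal=912435-44482=867953; balance=3177330-867953=2309377
4. interest=⌊2309377·140/10000⌋=32331; principal=912435-32331=880104; balance=2309377-880104=1429273
5. interest=⌊1429273·140/10000⌋=20009; principal=912435-20009=892426; balance=1429273-892426=536847
6. interest=⌊536847·140/10000⌋=7515; principal=min(912435-7515,536847)=536847; balance=536847-536847=0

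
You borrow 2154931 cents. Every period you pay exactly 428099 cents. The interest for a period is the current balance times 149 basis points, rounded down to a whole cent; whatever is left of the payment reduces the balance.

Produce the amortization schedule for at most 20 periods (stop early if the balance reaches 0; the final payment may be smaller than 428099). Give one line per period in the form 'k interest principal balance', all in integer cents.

1. interest=⌊2154931·149/10000⌋=32108; principal=428099-32108=395991; balance=2154931-395991=1758940
2. interest=⌊1758940·149/10000⌋=26208; principal=428099-26208=401891; balance=1758940-401891=1357049
3. interest=⌊1357049·149/10000⌋=20220; principal=428099-20220=407879; balance=1357049-407879=949170
4. interest=⌊949170·149/10000⌋=14142; principal=428099-14142=413957; balance=949170-413957=535213
5. interest=⌊535213·149/10000⌋=7974; principal=428099-7974=420125; balance=535213-420125=115088
6. interest=⌊115088·149/10000⌋=1714; principal=min(428099-1714,115088)=115088; balance=115088-115088=0

1 32108 395991 1758940
2 26208 401891 1357049
3 20220 407879 949170
4 14142 413957 535213
5 7974 420125 115088
6 1714 115088 0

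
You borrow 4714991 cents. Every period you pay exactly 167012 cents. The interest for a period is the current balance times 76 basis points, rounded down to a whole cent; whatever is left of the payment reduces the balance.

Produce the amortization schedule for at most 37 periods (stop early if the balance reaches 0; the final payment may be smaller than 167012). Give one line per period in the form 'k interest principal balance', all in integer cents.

1. interest=⌊4714991·76/10000⌋=35833; principal=167012-35833=131179; balance=4714991-131179=4583812
2. interest=⌊4583812·76/10000⌋=34836; principal=167012-34836=132176; balance=4583812-132176=4451636
3. interest=⌊4451636·76/10000⌋=33832; principal=167012-33832=133180; balance=4451636-133180=4318456
4. interest=⌊4318456·76/10000⌋=32820; principal=167012-32820=134192; balance=4318456-134192=4184264
5. interest=⌊4184264·76/10000⌋=31800; principal=167012-31800=135212; balance=4184264-135212=4049052
6. interest=⌊4049052·76/10000⌋=30772; principal=167012-30772=136240; balance=4049052-136240=3912812
7. interest=⌊3912812·76/10000⌋=29737; principal=167012-29737=137275; balance=3912812-137275=3775537
8. interest=⌊3775537·76/10000⌋=28694; principal=167012-28694=138318; balance=3775537-138318=3637219
9. interest=⌊3637219·76/10000⌋=27642; principal=167012-27642=139370; balance=3637219-139370=3497849
10. interest=⌊3497849·76/10000⌋=26583; principal=167012-26583=140429; balance=3497849-140429=3357420
11. interest=⌊3357420·76/10000⌋=25516; principal=167012-25516=141496; balance=3357420-141496=3215924
12. interest=⌊3215924·76/10000⌋=24441; principal=167012-24441=142571; balance=3215924-142571=3073353
13. interest=⌊3073353·76/10000⌋=23357; principal=167012-23357=143655; balance=3073353-143655=2929698
14. interest=⌊2929698·76/10000⌋=22265; principal=167012-22265=144747; balance=2929698-144747=2784951
15. interest=⌊2784951·76/10000⌋=21165; principal=167012-21165=145847; balance=2784951-145847=2639104
16. interest=⌊2639104·76/10000⌋=20057; principal=167012-20057=146955; balance=2639104-146955=2492149
17. interest=⌊2492149·76/10000⌋=18940; principal=167012-18940=148072; balance=2492149-148072=2344077
18. interest=⌊2344077·76/10000⌋=17814; principal=167012-17814=149198; balance=2344077-149198=2194879
19. interest=⌊2194879·76/10000⌋=16681; principal=167012-16681=150331; balance=2194879-150331=2044548
20. interest=⌊2044548·76/10000⌋=15538; principal=167012-15538=151474; balance=2044548-151474=1893074
21. interest=⌊1893074·76/10000⌋=14387; principal=167012-14387=152625; balance=1893074-152625=1740449
22. interest=⌊1740449·76/10000⌋=13227; principal=167012-13227=153785; balance=1740449-153785=1586664
23. interest=⌊1586664·76/10000⌋=12058; principal=167012-12058=154954; balance=1586664-154954=1431710
24. interest=⌊1431710·76/10000⌋=10880; principal=167012-10880=156132; balance=1431710-156132=1275578
25. interest=⌊1275578·76/10000⌋=9694; principal=167012-9694=157318; balance=1275578-157318=1118260
26. interest=⌊1118260·76/10000⌋=8498; principal=167012-8498=158514; balance=1118260-158514=959746
27. interest=⌊959746·76/10000⌋=7294; principal=167012-7294=159718; balance=959746-159718=800028
28. interest=⌊800028·76/10000⌋=6080; principal=167012-6080=160932; balance=800028-160932=639096
29. interest=⌊639096·76/10000⌋=4857; principal=167012-4857=162155; balance=639096-162155=476941
30. interest=⌊476941·76/10000⌋=3624; principal=167012-3624=163388; balance=476941-163388=313553
31. interest=⌊313553·76/10000⌋=2383; principal=167012-2383=164629; balance=313553-164629=148924
32. interest=⌊148924·76/10000⌋=1131; principal=min(167012-1131,148924)=148924; balance=148924-148924=0

1 35833 131179 4583812
2 34836 132176 4451636
3 33832 133180 4318456
4 32820 134192 4184264
5 31800 135212 4049052
6 30772 136240 3912812
7 29737 137275 3775537
8 28694 138318 3637219
9 27642 139370 3497849
10 26583 140429 3357420
11 25516 141496 3215924
12 24441 142571 3073353
13 23357 143655 2929698
14 22265 144747 2784951
15 21165 145847 2639104
16 20057 146955 2492149
17 18940 148072 2344077
18 17814 149198 2194879
19 16681 150331 2044548
20 15538 151474 1893074
21 14387 152625 1740449
22 13227 153785 1586664
23 12058 154954 1431710
24 10880 156132 1275578
25 9694 157318 1118260
26 8498 158514 959746
27 7294 159718 800028
28 6080 160932 639096
29 4857 162155 476941
30 3624 163388 313553
31 2383 164629 148924
32 1131 148924 0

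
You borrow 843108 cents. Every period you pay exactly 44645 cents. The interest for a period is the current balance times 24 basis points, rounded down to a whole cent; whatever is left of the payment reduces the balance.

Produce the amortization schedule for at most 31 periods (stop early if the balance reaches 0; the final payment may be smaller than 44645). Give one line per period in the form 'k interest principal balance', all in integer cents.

1 2023 42622 800486
2 1921 42724 757762
3 1818 42827 714935
4 1715 42930 672005
5 1612 43033 628972
6 1509 43136 585836
7 1406 43239 542597
8 1302 43343 499254
9 1198 43447 455807
10 1093 43552 412255
11 989 43656 368599
12 884 43761 324838
13 779 43866 280972
14 674 43971 237001
15 568 44077 192924
16 463 44182 148742
17 356 44289 104453
18 250 44395 60058
19 144 44501 15557
20 37 15557 0

1. interest=⌊843108·24/10000⌋=2023; principal=44645-2023=42622; balance=843108-42622=800486
2. interest=⌊800486·24/10000⌋=1921; principal=44645-1921=42724; balance=800486-42724=757762
3. interest=⌊757762·24/10000⌋=1818; principal=44645-1818=42827; balance=757762-42827=714935
4. interest=⌊714935·24/10000⌋=1715; principal=44645-1715=42930; balance=714935-42930=672005
5. interest=⌊672005·24/10000⌋=1612; principal=44645-1612=43033; balance=672005-43033=628972
6. interest=⌊628972·24/10000⌋=1509; principal=44645-1509=43136; balance=628972-43136=585836
7. interest=⌊585836·24/10000⌋=1406; principal=44645-1406=43239; balance=585836-43239=542597
8. interest=⌊542597·24/10000⌋=1302; principal=44645-1302=43343; balance=542597-43343=499254
9. interest=⌊499254·24/10000⌋=1198; principal=44645-1198=43447; balance=499254-43447=455807
10. interest=⌊455807·24/10000⌋=1093; principal=44645-1093=43552; balance=455807-43552=412255
11. interest=⌊412255·24/10000⌋=989; principal=44645-989=43656; balance=412255-43656=368599
12. interest=⌊368599·24/10000⌋=884; principal=44645-884=43761; balance=368599-43761=324838
13. interest=⌊324838·24/10000⌋=779; principal=44645-779=43866; balance=324838-43866=280972
14. interest=⌊280972·24/10000⌋=674; principal=44645-674=43971; balance=280972-43971=237001
15. interest=⌊237001·24/10000⌋=568; principal=44645-568=44077; balance=237001-44077=192924
16. interest=⌊192924·24/10000⌋=463; principal=44645-463=44182; balance=192924-44182=148742
17. interest=⌊148742·24/10000⌋=356; principal=44645-356=44289; balance=148742-44289=104453
18. interest=⌊104453·24/10000⌋=250; principal=44645-250=44395; balance=104453-44395=60058
19. interest=⌊60058·24/10000⌋=144; principal=44645-144=44501; balance=60058-44501=15557
20. interest=⌊15557·24/10000⌋=37; principal=min(44645-37,15557)=15557; balance=15557-15557=0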